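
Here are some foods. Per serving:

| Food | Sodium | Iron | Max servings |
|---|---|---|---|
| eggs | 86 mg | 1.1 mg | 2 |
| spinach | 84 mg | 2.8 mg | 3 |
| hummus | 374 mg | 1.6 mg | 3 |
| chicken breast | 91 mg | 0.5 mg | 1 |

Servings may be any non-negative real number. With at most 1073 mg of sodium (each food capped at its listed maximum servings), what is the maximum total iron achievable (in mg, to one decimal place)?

Iron per mg sodium: spinach 0.03333, eggs 0.01279, chicken breast 0.005495, hummus 0.004278.
Take 3 servings of spinach: uses 252 mg sodium, +8.4 mg iron (running total 8.4 mg).
Take 2 servings of eggs: uses 172 mg sodium, +2.2 mg iron (running total 10.6 mg).
Take 1 serving of chicken breast: uses 91 mg sodium, +0.5 mg iron (running total 11.1 mg).
Take 1.492 servings of hummus: uses 558 mg sodium, +2.4 mg iron (running total 13.5 mg).
Filling greedily by iron-per-mg sodium is optimal for one linear limit, giving 13.5 mg.

13.5 mg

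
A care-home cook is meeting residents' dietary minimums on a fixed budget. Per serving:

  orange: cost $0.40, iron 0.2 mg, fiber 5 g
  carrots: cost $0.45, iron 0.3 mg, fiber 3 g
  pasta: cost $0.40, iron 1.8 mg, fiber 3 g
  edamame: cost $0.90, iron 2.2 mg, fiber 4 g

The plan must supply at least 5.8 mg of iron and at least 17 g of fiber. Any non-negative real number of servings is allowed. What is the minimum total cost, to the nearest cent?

$1.85

At the optimum either one food covers both requirements or two foods hit both targets exactly; no other combination can be cheaper.
orange only: max(5.8/0.2, 17/5) = 29 servings → $11.60.
carrots only: max(5.8/0.3, 17/3) = 19.33 servings → $8.70.
pasta only: max(5.8/1.8, 17/3) = 5.667 servings → $2.27.
edamame only: max(5.8/2.2, 17/4) = 4.25 servings → $3.83.
orange + carrots: the both-tight solution has a negative serving — not a feasible corner.
orange + pasta with both tight: 1.571 servings and 3.048 servings → $1.85.
orange + edamame with both tight: 1.392 servings and 2.51 servings → $2.82.
carrots + pasta with both tight: 2.933 servings and 2.733 servings → $2.41.
carrots + edamame with both tight: 2.63 servings and 2.278 servings → $3.23.
pasta + edamame: intersection lies outside the first quadrant.
The minimum over all feasible corners is $1.85.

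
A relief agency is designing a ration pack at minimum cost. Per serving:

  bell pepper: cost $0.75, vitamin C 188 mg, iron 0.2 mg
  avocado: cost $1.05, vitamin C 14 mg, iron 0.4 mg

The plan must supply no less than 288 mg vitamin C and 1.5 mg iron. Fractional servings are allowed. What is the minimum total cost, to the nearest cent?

Compare the cost at each extreme point of the feasible region.
bell pepper only: max(288/188, 1.5/0.2) = 7.5 servings → $5.62.
avocado only: max(288/14, 1.5/0.4) = 20.57 servings → $21.60.
bell pepper + avocado with both tight: 1.301 servings and 3.099 servings → $4.23.
Cheapest feasible corner: $4.23.

$4.23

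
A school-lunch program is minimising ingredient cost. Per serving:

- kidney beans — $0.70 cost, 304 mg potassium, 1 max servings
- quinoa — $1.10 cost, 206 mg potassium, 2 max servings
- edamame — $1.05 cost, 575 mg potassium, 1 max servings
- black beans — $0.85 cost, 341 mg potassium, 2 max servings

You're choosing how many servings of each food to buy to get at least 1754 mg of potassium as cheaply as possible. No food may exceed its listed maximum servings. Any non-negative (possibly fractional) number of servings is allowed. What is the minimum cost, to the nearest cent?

Cost per mg of potassium: edamame $0.0018, kidney beans $0.0023, black beans $0.0025, quinoa $0.0053.
Take 1 serving of edamame: +575.0 mg potassium for $1.05 (total $1.05, still need 1179.0 mg).
Take 1 serving of kidney beans: +304.0 mg potassium for $0.70 (total $1.75, still need 875.0 mg).
Take 2 servings of black beans: +682.0 mg potassium for $1.70 (total $3.45, still need 193.0 mg).
Take 0.9369 servings of quinoa: +193.0 mg potassium for $1.03 (total $4.48, still need 0.0 mg).
Greedy by cheapest-per-mg is optimal for a single linear constraint, so the minimum cost is $4.48.

$4.48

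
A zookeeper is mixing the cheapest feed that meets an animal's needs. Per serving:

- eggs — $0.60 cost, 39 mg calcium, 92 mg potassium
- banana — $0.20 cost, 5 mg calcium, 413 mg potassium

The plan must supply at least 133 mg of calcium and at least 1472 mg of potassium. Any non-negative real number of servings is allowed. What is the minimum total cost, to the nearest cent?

For a min-cost LP with two ≥-constraints, a basic feasible solution has at most two positive variables.
eggs only: max(133/39, 1472/92) = 16 servings → $9.60.
banana only: max(133/5, 1472/413) = 26.6 servings → $5.32.
eggs + banana with both tight: 3.04 servings and 2.887 servings → $2.40.
Cheapest feasible corner: $2.40.

$2.40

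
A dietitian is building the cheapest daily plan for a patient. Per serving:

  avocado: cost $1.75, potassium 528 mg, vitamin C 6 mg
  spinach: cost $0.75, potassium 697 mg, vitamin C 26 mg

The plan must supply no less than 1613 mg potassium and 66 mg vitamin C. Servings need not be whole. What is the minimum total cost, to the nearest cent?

Two binding constraints pin down two serving amounts, so the optimal mix uses at most two foods. The candidates are each food alone (scaled to the tighter of potassium/vitamin C) and each pair with both constraints tight.
avocado only: max(1613/528, 66/6) = 11 servings → $19.25.
spinach only: max(1613/697, 66/26) = 2.538 servings → $1.90.
avocado + spinach: the both-tight solution has a negative serving — not a feasible corner.
Cheapest feasible corner: $1.90.

$1.90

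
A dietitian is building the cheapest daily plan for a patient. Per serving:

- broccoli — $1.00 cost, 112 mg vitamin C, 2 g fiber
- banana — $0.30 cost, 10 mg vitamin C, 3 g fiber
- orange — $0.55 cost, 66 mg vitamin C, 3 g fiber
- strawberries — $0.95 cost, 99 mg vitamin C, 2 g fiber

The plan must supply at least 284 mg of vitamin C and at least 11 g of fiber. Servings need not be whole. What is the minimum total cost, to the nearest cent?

An LP optimum is at a vertex; with two nutrient constraints at most two foods are used. Check each candidate.
broccoli only: max(284/112, 11/2) = 5.5 servings → $5.50.
banana only: max(284/10, 11/3) = 28.4 servings → $8.52.
orange only: max(284/66, 11/3) = 4.303 servings → $2.37.
strawberries only: max(284/99, 11/2) = 5.5 servings → $5.22.
broccoli + banana with both tight: 2.348 servings and 2.101 servings → $2.98.
broccoli + orange with both tight: 0.6176 servings and 3.255 servings → $2.41.
broccoli + strawberries: the both-tight solution has a negative serving — not a feasible corner.
banana + orange with both targets exact would need a negative amount; discard.
banana + strawberries with both tight: 1.881 servings and 2.679 servings → $3.11.
orange + strawberries with both tight: 3.158 servings and 0.7636 servings → $2.46.
The minimum over all feasible corners is $2.37.

$2.37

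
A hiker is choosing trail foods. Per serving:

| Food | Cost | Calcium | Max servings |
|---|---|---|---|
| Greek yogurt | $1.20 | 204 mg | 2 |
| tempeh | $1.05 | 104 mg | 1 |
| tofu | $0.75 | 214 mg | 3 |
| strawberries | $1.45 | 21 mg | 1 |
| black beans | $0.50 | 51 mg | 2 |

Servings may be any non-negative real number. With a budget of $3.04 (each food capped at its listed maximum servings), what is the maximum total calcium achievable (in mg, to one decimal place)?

Calcium per dollar: tofu 285.3, Greek yogurt 170, black beans 102, tempeh 99.05, strawberries 14.48.
Take 3 servings of tofu: spends $2.25, +642.0 mg calcium (running total 642.0 mg).
Take 0.6583 servings of Greek yogurt: spends $0.79, +134.3 mg calcium (running total 776.3 mg).
Greedy by best ratio exhausts the cost allowance optimally: 776.3 mg.

776.3 mg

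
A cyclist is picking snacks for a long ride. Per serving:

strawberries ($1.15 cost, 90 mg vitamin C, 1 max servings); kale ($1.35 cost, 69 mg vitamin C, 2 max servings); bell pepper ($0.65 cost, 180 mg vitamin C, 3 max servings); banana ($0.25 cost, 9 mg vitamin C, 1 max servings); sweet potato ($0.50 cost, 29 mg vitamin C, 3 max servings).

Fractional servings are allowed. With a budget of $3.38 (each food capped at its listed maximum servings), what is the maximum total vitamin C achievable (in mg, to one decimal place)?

646.2 mg

Vitamin C per dollar: bell pepper 276.9, strawberries 78.26, sweet potato 58, kale 51.11, banana 36.
Take 3 servings of bell pepper: spends $1.95, +540.0 mg vitamin C (running total 540.0 mg).
Take 1 serving of strawberries: spends $1.15, +90.0 mg vitamin C (running total 630.0 mg).
Take 0.56 servings of sweet potato: spends $0.28, +16.2 mg vitamin C (running total 646.2 mg).
Greedy by best ratio exhausts the cost allowance optimally: 646.2 mg.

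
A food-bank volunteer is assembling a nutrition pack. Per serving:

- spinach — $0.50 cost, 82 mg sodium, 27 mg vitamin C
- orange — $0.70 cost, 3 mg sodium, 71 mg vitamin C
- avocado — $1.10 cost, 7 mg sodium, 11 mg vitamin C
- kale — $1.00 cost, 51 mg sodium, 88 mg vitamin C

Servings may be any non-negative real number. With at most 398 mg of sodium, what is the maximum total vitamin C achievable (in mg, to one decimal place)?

9419.3 mg

Vitamin C per mg sodium: orange 23.67, kale 1.725, avocado 1.571, spinach 0.3293.
With no serving limits, spend the whole sodium allowance on orange: 398 mg / 3 mg × 71 mg = 9419.3 mg.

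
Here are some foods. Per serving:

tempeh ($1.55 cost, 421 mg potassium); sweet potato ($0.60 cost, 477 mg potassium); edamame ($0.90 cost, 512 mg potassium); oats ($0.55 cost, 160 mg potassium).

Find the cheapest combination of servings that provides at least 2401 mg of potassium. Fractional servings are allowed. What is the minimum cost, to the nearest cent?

$3.02

Cost per mg of potassium: sweet potato $0.0013, edamame $0.0018, oats $0.0034, tempeh $0.0037.
With no serving limits, use only sweet potato: 2401 mg / 477 mg = 5.034 servings × $0.60 = $3.02.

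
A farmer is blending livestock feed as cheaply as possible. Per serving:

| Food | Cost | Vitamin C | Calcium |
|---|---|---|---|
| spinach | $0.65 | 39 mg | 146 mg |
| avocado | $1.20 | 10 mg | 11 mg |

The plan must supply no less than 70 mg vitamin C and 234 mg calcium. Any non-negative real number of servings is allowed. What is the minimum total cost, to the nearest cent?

Minimising a linear cost over {vitamin C ≥ 70, calcium ≥ 234, servings ≥ 0} — the optimum is at a vertex, using one or two foods.
spinach only: max(70/39, 234/146) = 1.795 servings → $1.17.
avocado only: max(70/10, 234/11) = 21.27 servings → $25.53.
spinach + avocado with both tight: 1.523 servings and 1.061 servings → $2.26.
Cheapest feasible corner: $1.17.

$1.17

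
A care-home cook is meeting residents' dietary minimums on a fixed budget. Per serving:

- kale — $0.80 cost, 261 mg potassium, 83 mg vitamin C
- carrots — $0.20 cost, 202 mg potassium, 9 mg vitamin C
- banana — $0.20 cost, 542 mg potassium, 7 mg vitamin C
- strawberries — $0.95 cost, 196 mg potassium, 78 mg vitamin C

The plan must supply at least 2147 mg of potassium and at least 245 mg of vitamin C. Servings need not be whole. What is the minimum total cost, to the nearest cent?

$2.71

This is a tiny linear program; its minimum lies at a vertex of the feasible set. List the vertices and price them.
kale only: max(2147/261, 245/83) = 8.226 servings → $6.58.
carrots only: max(2147/202, 245/9) = 27.22 servings → $5.44.
banana only: max(2147/542, 245/7) = 35 servings → $7.00.
strawberries only: max(2147/196, 245/78) = 10.95 servings → $10.41.
kale + carrots with both tight: 2.092 servings and 7.925 servings → $3.26.
kale + banana with both tight: 2.729 servings and 2.647 servings → $2.71.
kale + strawberries with both targets exact would need a negative amount; discard.
carrots + banana: the both-tight solution has a negative serving — not a feasible corner.
carrots + strawberries with both tight: 8.537 servings and 2.156 servings → $3.76.
banana + strawberries with both tight: 2.92 servings and 2.879 servings → $3.32.
Cheapest feasible corner: $2.71.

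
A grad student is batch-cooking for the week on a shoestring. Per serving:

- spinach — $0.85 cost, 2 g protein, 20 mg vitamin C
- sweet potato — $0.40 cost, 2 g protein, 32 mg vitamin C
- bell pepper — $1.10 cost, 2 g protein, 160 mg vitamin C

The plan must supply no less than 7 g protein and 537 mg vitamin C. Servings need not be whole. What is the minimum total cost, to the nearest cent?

$3.72

Minimising a linear cost over {protein ≥ 7, vitamin C ≥ 537, servings ≥ 0} — the optimum is at a vertex, using one or two foods.
spinach only: max(7/2, 537/20) = 26.85 servings → $22.82.
sweet potato only: max(7/2, 537/32) = 16.78 servings → $6.71.
bell pepper only: max(7/2, 537/160) = 3.5 servings → $3.85.
spinach + sweet potato with both targets exact would need a negative amount; discard.
spinach + bell pepper with both tight: 0.1643 servings and 3.336 servings → $3.81.
sweet potato + bell pepper with both tight: 0.1797 servings and 3.32 servings → $3.72.
So the least-cost plan costs $3.72.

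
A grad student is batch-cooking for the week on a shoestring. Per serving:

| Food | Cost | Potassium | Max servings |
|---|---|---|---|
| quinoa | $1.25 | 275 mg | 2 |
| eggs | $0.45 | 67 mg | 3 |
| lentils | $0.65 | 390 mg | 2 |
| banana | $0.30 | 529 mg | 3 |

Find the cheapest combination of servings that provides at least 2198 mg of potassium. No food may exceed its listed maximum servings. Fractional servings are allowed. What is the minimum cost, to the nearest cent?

Cost per mg of potassium: banana $0.0006, lentils $0.0017, quinoa $0.0045, eggs $0.0067.
Take 3 servings of banana: +1587.0 mg potassium for $0.90 (total $0.90, still need 611.0 mg).
Take 1.567 servings of lentils: +611.0 mg potassium for $1.02 (total $1.92, still need 0.0 mg).
Greedy by cheapest-per-mg is optimal for a single linear constraint, so the minimum cost is $1.92.

$1.92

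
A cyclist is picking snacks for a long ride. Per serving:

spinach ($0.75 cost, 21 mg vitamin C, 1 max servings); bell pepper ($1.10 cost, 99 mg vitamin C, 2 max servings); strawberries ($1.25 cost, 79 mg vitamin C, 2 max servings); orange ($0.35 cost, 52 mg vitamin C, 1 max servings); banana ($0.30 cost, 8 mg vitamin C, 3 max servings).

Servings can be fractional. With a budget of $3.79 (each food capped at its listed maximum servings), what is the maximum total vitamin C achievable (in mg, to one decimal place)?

328.4 mg

Vitamin C per dollar: orange 148.6, bell pepper 90, strawberries 63.2, spinach 28, banana 26.67.
Take 1 serving of orange: spends $0.35, +52.0 mg vitamin C (running total 52.0 mg).
Take 2 servings of bell pepper: spends $2.20, +198.0 mg vitamin C (running total 250.0 mg).
Take 0.992 servings of strawberries: spends $1.24, +78.4 mg vitamin C (running total 328.4 mg).
Greedy by best ratio exhausts the cost allowance optimally: 328.4 mg.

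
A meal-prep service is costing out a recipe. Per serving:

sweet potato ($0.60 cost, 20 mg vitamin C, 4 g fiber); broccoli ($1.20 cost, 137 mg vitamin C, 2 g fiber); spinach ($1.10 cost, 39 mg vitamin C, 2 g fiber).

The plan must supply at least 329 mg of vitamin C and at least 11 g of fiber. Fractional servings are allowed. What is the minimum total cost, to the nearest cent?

$3.59

A basic optimal solution has at most two foods positive. Try each food alone and each pair with both targets met exactly.
sweet potato only: max(329/20, 11/4) = 16.45 servings → $9.87.
broccoli only: max(329/137, 11/2) = 5.5 servings → $6.60.
spinach only: max(329/39, 11/2) = 8.436 servings → $9.28.
sweet potato + broccoli with both tight: 1.671 servings and 2.157 servings → $3.59.
sweet potato + spinach with both targets exact would need a negative amount; discard.
broccoli + spinach with both tight: 1.168 servings and 4.332 servings → $6.17.
The minimum over all feasible corners is $3.59.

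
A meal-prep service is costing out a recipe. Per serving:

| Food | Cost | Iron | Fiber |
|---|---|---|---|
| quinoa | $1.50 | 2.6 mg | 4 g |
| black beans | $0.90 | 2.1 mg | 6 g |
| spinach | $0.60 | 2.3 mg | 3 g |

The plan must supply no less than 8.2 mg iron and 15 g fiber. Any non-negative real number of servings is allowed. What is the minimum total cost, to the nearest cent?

The cheapest plan sits at a corner of the feasible region — with two constraints it uses at most two foods.
quinoa only: max(8.2/2.6, 15/4) = 3.75 servings → $5.62.
black beans only: max(8.2/2.1, 15/6) = 3.905 servings → $3.51.
spinach only: max(8.2/2.3, 15/3) = 5 servings → $3.00.
quinoa + black beans with both tight: 2.458 servings and 0.8611 servings → $4.46.
quinoa + spinach: intersection lies outside the first quadrant.
black beans + spinach with both tight: 1.32 servings and 2.36 servings → $2.60.
The minimum over all feasible corners is $2.60.

$2.60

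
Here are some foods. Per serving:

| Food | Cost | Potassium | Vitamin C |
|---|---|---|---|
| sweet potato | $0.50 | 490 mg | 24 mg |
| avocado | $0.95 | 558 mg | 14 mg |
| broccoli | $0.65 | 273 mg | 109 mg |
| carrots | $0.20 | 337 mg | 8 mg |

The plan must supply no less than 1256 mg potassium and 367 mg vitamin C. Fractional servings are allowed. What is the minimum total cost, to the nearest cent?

Two binding constraints pin down two serving amounts, so the optimal mix uses at most two foods. The candidates are each food alone (scaled to the tighter of potassium/vitamin C) and each pair with both constraints tight.
sweet potato only: max(1256/490, 367/24) = 15.29 servings → $7.65.
avocado only: max(1256/558, 367/14) = 26.21 servings → $24.90.
broccoli only: max(1256/273, 367/109) = 4.601 servings → $2.99.
carrots only: max(1256/337, 367/8) = 45.88 servings → $9.18.
sweet potato + avocado: intersection lies outside the first quadrant.
sweet potato + broccoli with both tight: 0.7835 servings and 3.194 servings → $2.47.
sweet potato + carrots: the both-tight solution has a negative serving — not a feasible corner.
avocado + broccoli with both tight: 0.6441 servings and 3.284 servings → $2.75.
avocado + carrots: the both-tight solution has a negative serving — not a feasible corner.
broccoli + carrots with both tight: 3.289 servings and 1.063 servings → $2.35.
So the least-cost plan costs $2.35.

$2.35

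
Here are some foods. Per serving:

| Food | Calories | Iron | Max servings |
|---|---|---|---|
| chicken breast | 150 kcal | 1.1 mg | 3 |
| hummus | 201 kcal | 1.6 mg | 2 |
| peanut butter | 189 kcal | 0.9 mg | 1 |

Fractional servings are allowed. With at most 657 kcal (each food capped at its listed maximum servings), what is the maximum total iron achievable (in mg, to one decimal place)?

Iron per kcal: hummus 0.00796, chicken breast 0.007333, peanut butter 0.004762.
Take 2 servings of hummus: uses 402 kcal, +3.2 mg iron (running total 3.2 mg).
Take 1.7 servings of chicken breast: uses 255 kcal, +1.9 mg iron (running total 5.1 mg).
Greedy by best ratio exhausts the calories allowance optimally: 5.1 mg.

5.1 mg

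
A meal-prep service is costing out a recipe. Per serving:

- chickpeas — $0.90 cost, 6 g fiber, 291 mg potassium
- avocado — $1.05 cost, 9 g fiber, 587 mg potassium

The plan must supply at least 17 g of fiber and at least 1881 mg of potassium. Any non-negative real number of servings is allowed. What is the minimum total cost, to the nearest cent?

With two linear requirements the optimum uses one or two foods; enumerate the corners.
chickpeas only: max(17/6, 1881/291) = 6.464 servings → $5.82.
avocado only: max(17/9, 1881/587) = 3.204 servings → $3.36.
chickpeas + avocado: the both-tight solution has a negative serving — not a feasible corner.
Cheapest feasible corner: $3.36.

$3.36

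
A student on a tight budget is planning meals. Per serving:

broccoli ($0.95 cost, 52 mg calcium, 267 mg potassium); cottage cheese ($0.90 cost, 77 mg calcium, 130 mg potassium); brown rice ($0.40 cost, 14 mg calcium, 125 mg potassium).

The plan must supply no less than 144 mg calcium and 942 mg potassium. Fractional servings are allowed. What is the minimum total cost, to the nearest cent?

$3.18

With two linear requirements the optimum uses one or two foods; enumerate the corners.
broccoli only: max(144/52, 942/267) = 3.528 servings → $3.35.
cottage cheese only: max(144/77, 942/130) = 7.246 servings → $6.52.
brown rice only: max(144/14, 942/125) = 10.29 servings → $4.11.
broccoli + cottage cheese with both targets exact would need a negative amount; discard.
broccoli + brown rice with both tight: 1.742 servings and 3.815 servings → $3.18.
cottage cheese + brown rice with both tight: 0.6165 servings and 6.895 servings → $3.31.
So the least-cost plan costs $3.18.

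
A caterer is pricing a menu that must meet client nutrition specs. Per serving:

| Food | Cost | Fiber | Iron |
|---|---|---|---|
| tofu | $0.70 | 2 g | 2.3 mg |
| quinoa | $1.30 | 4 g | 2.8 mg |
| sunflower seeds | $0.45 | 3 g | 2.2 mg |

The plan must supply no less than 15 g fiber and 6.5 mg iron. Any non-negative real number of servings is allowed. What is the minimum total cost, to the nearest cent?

tofu only: max(15/2, 6.5/2.3) = 7.5 servings → $5.25.
quinoa only: max(15/4, 6.5/2.8) = 3.75 servings → $4.88.
sunflower seeds only: max(15/3, 6.5/2.2) = 5 servings → $2.25.
tofu + quinoa: the both-tight solution has a negative serving — not a feasible corner.
tofu + sunflower seeds: intersection lies outside the first quadrant.
quinoa + sunflower seeds: the both-tight solution has a negative serving — not a feasible corner.
So the least-cost plan costs $2.25.

$2.25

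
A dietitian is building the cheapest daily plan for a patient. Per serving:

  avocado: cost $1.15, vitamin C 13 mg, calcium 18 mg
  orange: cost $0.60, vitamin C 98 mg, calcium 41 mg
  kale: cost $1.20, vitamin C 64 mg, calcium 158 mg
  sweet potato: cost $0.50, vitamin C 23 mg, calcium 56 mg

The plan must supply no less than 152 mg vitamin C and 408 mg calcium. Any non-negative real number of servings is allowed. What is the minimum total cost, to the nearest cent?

The cheapest plan sits at a corner of the feasible region — with two constraints it uses at most two foods.
avocado only: max(152/13, 408/18) = 22.67 servings → $26.07.
orange only: max(152/98, 408/41) = 9.951 servings → $5.97.
kale only: max(152/64, 408/158) = 2.582 servings → $3.10.
sweet potato only: max(152/23, 408/56) = 7.286 servings → $3.64.
avocado + orange: the both-tight solution has a negative serving — not a feasible corner.
avocado + kale: intersection lies outside the first quadrant.
avocado + sweet potato: intersection lies outside the first quadrant.
orange + kale: intersection lies outside the first quadrant.
orange + sweet potato with both targets exact would need a negative amount; discard.
kale + sweet potato: the both-tight solution has a negative serving — not a feasible corner.
So the least-cost plan costs $3.10.

$3.10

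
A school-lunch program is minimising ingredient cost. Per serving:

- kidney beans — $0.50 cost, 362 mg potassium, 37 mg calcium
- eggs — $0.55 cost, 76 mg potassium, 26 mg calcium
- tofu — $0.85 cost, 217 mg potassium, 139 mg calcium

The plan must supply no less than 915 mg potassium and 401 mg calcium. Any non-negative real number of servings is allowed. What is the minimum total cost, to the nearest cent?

$2.71

Two binding constraints pin down two serving amounts, so the optimal mix uses at most two foods. The candidates are each food alone (scaled to the tighter of potassium/calcium) and each pair with both constraints tight.
kidney beans only: max(915/362, 401/37) = 10.84 servings → $5.42.
eggs only: max(915/76, 401/26) = 15.42 servings → $8.48.
tofu only: max(915/217, 401/139) = 4.217 servings → $3.58.
kidney beans + eggs: intersection lies outside the first quadrant.
kidney beans + tofu with both tight: 0.9498 servings and 2.632 servings → $2.71.
eggs + tofu with both tight: 8.161 servings and 1.358 servings → $5.64.
So the least-cost plan costs $2.71.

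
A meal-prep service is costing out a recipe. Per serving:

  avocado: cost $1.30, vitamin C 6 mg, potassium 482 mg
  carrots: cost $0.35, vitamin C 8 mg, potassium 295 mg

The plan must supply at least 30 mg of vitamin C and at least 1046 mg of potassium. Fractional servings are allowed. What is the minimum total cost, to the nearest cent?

$1.31

The cheapest plan sits at a corner of the feasible region — with two constraints it uses at most two foods.
avocado only: max(30/6, 1046/482) = 5 servings → $6.50.
carrots only: max(30/8, 1046/295) = 3.75 servings → $1.31.
avocado + carrots: the both-tight solution has a negative serving — not a feasible corner.
The minimum over all feasible corners is $1.31.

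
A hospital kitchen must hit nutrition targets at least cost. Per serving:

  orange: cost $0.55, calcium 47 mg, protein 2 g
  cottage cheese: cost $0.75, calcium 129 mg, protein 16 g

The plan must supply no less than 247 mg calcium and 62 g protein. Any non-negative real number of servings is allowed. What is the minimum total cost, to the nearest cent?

Check every corner: each single food scaled to meet both minima, and each pair solved so both constraints bind.
orange only: max(247/47, 62/2) = 31 servings → $17.05.
cottage cheese only: max(247/129, 62/16) = 3.875 servings → $2.91.
orange + cottage cheese with both targets exact would need a negative amount; discard.
Cheapest feasible corner: $2.91.

$2.91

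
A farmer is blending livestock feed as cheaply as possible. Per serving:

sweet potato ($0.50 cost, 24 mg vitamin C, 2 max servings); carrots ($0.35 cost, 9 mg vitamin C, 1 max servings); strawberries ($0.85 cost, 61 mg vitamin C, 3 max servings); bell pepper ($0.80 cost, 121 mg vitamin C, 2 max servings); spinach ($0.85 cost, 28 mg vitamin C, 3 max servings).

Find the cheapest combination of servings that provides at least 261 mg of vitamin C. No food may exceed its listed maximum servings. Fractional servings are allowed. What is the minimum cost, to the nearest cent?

$1.86

Cost per mg of vitamin C: bell pepper $0.0066, strawberries $0.0139, sweet potato $0.0208, spinach $0.0304, carrots $0.0389.
Take 2 servings of bell pepper: +242.0 mg vitamin C for $1.60 (total $1.60, still need 19.0 mg).
Take 0.3115 servings of strawberries: +19.0 mg vitamin C for $0.26 (total $1.86, still need 0.0 mg).
Filling from the cheapest source first is optimal under one linear minimum: $1.86.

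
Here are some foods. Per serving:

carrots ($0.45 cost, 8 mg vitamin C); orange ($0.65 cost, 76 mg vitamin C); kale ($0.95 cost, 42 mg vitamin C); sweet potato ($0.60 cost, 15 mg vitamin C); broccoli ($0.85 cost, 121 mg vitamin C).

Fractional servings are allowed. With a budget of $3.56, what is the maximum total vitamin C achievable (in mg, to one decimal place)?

506.8 mg

Vitamin C per dollar: broccoli 142.4, orange 116.9, kale 44.21, sweet potato 25, carrots 17.78.
With no serving limits, spend the whole cost allowance on broccoli: $3.56 / $0.85 × 121 mg = 506.8 mg.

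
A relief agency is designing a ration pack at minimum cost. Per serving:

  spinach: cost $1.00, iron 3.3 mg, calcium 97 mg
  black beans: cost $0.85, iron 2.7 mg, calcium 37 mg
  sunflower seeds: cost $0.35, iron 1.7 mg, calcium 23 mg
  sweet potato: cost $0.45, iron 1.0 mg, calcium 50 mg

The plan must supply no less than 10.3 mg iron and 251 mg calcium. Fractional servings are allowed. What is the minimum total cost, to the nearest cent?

Minimising a linear cost over {iron ≥ 10.3, calcium ≥ 251, servings ≥ 0} — the optimum is at a vertex, using one or two foods.
spinach only: max(10.3/3.3, 251/97) = 3.121 servings → $3.12.
black beans only: max(10.3/2.7, 251/37) = 6.784 servings → $5.77.
sunflower seeds only: max(10.3/1.7, 251/23) = 10.91 servings → $3.82.
sweet potato only: max(10.3/1.0, 251/50) = 10.3 servings → $4.63.
spinach + black beans with both tight: 2.122 servings and 1.222 servings → $3.16.
spinach + sunflower seeds with both tight: 2.133 servings and 1.919 servings → $2.80.
spinach + sweet potato: the both-tight solution has a negative serving — not a feasible corner.
black beans + sunflower seeds: intersection lies outside the first quadrant.
black beans + sweet potato with both tight: 2.694 servings and 3.027 servings → $3.65.
sunflower seeds + sweet potato with both tight: 4.258 servings and 3.061 servings → $2.87.
Cheapest feasible corner: $2.80.

$2.80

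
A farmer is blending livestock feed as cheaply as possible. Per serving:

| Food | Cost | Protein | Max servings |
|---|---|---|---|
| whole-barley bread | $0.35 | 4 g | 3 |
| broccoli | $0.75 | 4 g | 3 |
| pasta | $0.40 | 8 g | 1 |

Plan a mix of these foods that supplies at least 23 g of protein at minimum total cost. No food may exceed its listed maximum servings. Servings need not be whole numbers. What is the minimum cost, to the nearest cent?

Cost per g of protein: pasta $0.0500, whole-barley bread $0.0875, broccoli $0.1875.
Take 1 serving of pasta: +8.0 g protein for $0.40 (total $0.40, still need 15.0 g).
Take 3 servings of whole-barley bread: +12.0 g protein for $1.05 (total $1.45, still need 3.0 g).
Take 0.75 servings of broccoli: +3.0 g protein for $0.56 (total $2.01, still need 0.0 g).
Greedy by cheapest-per-g is optimal for a single linear constraint, so the minimum cost is $2.01.

$2.01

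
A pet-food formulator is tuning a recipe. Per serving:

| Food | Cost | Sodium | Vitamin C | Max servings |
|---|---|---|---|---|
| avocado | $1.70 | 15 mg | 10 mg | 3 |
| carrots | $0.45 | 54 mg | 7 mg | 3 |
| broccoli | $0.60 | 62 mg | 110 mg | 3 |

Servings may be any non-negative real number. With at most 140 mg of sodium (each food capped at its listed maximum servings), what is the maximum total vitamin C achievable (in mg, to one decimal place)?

248.4 mg

Vitamin C per mg sodium: broccoli 1.774, avocado 0.6667, carrots 0.1296.
Take 2.258 servings of broccoli: uses 140 mg sodium, +248.4 mg vitamin C (running total 248.4 mg).
Filling greedily by vitamin C-per-mg sodium is optimal for one linear limit, giving 248.4 mg.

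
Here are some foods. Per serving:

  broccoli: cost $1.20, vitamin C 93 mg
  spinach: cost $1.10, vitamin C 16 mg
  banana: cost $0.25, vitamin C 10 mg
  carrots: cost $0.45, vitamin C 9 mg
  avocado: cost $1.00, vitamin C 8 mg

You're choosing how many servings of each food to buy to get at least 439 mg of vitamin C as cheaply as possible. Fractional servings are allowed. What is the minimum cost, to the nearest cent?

Cost per mg of vitamin C: broccoli $0.0129, banana $0.0250, carrots $0.0500, spinach $0.0688, avocado $0.1250.
With no serving limits, use only broccoli: 439 mg / 93 mg = 4.72 servings × $1.20 = $5.66.

$5.66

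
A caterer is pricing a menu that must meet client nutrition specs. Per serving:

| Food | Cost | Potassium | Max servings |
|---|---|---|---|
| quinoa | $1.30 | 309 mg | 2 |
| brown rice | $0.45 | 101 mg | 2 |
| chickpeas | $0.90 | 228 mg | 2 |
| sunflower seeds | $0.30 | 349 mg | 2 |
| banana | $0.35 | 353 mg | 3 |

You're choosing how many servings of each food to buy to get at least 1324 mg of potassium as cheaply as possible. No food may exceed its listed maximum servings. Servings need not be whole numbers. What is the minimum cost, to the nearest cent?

$1.22

Cost per mg of potassium: sunflower seeds $0.0009, banana $0.0010, chickpeas $0.0039, quinoa $0.0042, brown rice $0.0045.
Take 2 servings of sunflower seeds: +698.0 mg potassium for $0.60 (total $0.60, still need 626.0 mg).
Take 1.773 servings of banana: +626.0 mg potassium for $0.62 (total $1.22, still need 0.0 mg).
Greedy by cheapest-per-mg is optimal for a single linear constraint, so the minimum cost is $1.22.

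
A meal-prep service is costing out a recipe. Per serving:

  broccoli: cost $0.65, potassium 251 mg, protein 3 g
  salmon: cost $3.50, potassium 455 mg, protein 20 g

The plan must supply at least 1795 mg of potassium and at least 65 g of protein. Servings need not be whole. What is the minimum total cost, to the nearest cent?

With two linear requirements the optimum uses one or two foods; enumerate the corners.
broccoli only: max(1795/251, 65/3) = 21.67 servings → $14.08.
salmon only: max(1795/455, 65/20) = 3.945 servings → $13.81.
broccoli + salmon with both tight: 1.731 servings and 2.99 servings → $11.59.
The minimum over all feasible corners is $11.59.

$11.59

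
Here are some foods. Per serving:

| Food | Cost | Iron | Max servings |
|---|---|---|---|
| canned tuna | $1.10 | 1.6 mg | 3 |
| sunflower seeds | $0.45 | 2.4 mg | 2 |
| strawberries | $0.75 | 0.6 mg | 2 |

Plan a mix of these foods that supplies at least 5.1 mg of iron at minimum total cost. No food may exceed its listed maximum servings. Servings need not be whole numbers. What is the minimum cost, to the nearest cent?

$1.11

Cost per mg of iron: sunflower seeds $0.1875, canned tuna $0.6875, strawberries $1.2500.
Take 2 servings of sunflower seeds: +4.8 mg iron for $0.90 (total $0.90, still need 0.3 mg).
Take 0.1875 servings of canned tuna: +0.3 mg iron for $0.21 (total $1.11, still need 0.0 mg).
Filling from the cheapest source first is optimal under one linear minimum: $1.11.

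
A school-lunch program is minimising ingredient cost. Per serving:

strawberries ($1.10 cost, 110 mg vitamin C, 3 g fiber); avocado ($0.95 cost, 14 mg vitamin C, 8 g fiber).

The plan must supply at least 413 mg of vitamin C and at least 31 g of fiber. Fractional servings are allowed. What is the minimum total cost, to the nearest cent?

With two linear requirements the optimum uses one or two foods; enumerate the corners.
strawberries only: max(413/110, 31/3) = 10.33 servings → $11.37.
avocado only: max(413/14, 31/8) = 29.5 servings → $28.02.
strawberries + avocado with both tight: 3.425 servings and 2.591 servings → $6.23.
Cheapest feasible corner: $6.23.

$6.23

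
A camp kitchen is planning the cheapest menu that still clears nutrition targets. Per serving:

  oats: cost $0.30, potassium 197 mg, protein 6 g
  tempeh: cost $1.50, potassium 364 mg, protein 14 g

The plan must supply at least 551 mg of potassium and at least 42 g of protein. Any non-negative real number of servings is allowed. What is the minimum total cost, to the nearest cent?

A basic optimal solution has at most two foods positive. Try each food alone and each pair with both targets met exactly.
oats only: max(551/197, 42/6) = 7 servings → $2.10.
tempeh only: max(551/364, 42/14) = 3 servings → $4.50.
oats + tempeh with both targets exact would need a negative amount; discard.
The minimum over all feasible corners is $2.10.

$2.10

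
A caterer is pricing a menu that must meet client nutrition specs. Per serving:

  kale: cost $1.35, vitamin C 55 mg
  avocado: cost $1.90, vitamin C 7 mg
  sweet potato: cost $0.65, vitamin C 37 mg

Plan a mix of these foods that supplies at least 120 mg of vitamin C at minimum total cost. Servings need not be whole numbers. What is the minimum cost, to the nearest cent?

$2.11

Cost per mg of vitamin C: sweet potato $0.0176, kale $0.0245, avocado $0.2714.
With no serving limits, use only sweet potato: 120 mg / 37 mg = 3.243 servings × $0.65 = $2.11.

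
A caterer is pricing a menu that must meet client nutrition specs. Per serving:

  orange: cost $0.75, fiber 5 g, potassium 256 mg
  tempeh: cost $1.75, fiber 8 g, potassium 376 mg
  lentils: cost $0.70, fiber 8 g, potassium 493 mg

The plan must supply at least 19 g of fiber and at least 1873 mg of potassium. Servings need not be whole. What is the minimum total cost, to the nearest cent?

Two binding constraints pin down two serving amounts, so the optimal mix uses at most two foods. The candidates are each food alone (scaled to the tighter of fiber/potassium) and each pair with both constraints tight.
orange only: max(19/5, 1873/256) = 7.316 servings → $5.49.
tempeh only: max(19/8, 1873/376) = 4.981 servings → $8.72.
lentils only: max(19/8, 1873/493) = 3.799 servings → $2.66.
orange + tempeh: the both-tight solution has a negative serving — not a feasible corner.
orange + lentils with both targets exact would need a negative amount; discard.
tempeh + lentils with both targets exact would need a negative amount; discard.
The minimum over all feasible corners is $2.66.

$2.66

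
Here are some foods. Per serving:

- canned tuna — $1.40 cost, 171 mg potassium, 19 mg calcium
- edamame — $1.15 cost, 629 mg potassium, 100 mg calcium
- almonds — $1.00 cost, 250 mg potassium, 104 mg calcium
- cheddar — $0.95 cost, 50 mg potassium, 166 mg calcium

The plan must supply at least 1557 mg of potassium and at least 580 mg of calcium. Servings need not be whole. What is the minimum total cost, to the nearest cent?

$4.65

This is a tiny linear program; its minimum lies at a vertex of the feasible set. List the vertices and price them.
canned tuna only: max(1557/171, 580/19) = 30.53 servings → $42.74.
edamame only: max(1557/629, 580/100) = 5.8 servings → $6.67.
almonds only: max(1557/250, 580/104) = 6.228 servings → $6.23.
cheddar only: max(1557/50, 580/166) = 31.14 servings → $29.58.
canned tuna + edamame: the both-tight solution has a negative serving — not a feasible corner.
canned tuna + almonds with both tight: 1.299 servings and 5.34 servings → $7.16.
canned tuna + cheddar with both tight: 8.364 servings and 2.537 servings → $14.12.
edamame + almonds with both tight: 0.4188 servings and 5.174 servings → $5.66.
edamame + cheddar with both tight: 2.308 servings and 2.104 servings → $4.65.
almonds + cheddar with both targets exact would need a negative amount; discard.
The minimum over all feasible corners is $4.65.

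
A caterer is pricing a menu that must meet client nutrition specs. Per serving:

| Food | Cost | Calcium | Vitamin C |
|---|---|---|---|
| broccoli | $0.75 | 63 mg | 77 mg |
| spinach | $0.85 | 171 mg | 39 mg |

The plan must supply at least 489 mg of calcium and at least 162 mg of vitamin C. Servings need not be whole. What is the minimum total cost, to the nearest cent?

$2.78

At the optimum either one food covers both requirements or two foods hit both targets exactly; no other combination can be cheaper.
broccoli only: max(489/63, 162/77) = 7.762 servings → $5.82.
spinach only: max(489/171, 162/39) = 4.154 servings → $3.53.
broccoli + spinach with both tight: 0.8059 servings and 2.563 servings → $2.78.
So the least-cost plan costs $2.78.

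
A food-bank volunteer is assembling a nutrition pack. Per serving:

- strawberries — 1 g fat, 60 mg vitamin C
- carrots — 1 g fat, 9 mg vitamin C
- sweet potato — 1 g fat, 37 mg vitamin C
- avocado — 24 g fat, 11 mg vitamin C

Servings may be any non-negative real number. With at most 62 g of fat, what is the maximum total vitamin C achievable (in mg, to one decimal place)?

3720.0 mg

Vitamin C per g fat: strawberries 60, sweet potato 37, carrots 9, avocado 0.4583.
With no serving limits, spend the whole fat allowance on strawberries: 62 g / 1 g × 60 mg = 3720.0 mg.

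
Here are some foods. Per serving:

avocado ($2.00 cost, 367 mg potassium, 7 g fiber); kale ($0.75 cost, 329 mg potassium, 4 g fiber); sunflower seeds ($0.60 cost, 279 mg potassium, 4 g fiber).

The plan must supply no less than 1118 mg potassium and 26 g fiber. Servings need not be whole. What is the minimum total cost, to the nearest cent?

Minimising a linear cost over {potassium ≥ 1118, fiber ≥ 26, servings ≥ 0} — the optimum is at a vertex, using one or two foods.
avocado only: max(1118/367, 26/7) = 3.714 servings → $7.43.
kale only: max(1118/329, 26/4) = 6.5 servings → $4.88.
sunflower seeds only: max(1118/279, 26/4) = 6.5 servings → $3.90.
avocado + kale: intersection lies outside the first quadrant.
avocado + sunflower seeds: intersection lies outside the first quadrant.
kale + sunflower seeds with both targets exact would need a negative amount; discard.
Cheapest feasible corner: $3.90.

$3.90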